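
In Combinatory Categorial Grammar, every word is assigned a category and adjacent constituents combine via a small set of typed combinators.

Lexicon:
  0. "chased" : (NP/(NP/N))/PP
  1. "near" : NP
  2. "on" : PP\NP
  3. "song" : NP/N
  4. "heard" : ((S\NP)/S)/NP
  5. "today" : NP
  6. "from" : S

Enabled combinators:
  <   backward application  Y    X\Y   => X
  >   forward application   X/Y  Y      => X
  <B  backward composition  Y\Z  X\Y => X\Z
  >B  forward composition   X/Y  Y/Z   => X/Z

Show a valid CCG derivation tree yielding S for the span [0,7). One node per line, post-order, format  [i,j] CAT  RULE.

[0,1] (NP/(NP/N))/PP  lex  "chased"
[1,2] NP  lex  "near"
[2,3] PP\NP  lex  "on"
[1,3] PP  <  k=2
[0,3] NP/(NP/N)  >  k=1
[3,4] NP/N  lex  "song"
[0,4] NP  >  k=3
[4,5] ((S\NP)/S)/NP  lex  "heard"
[5,6] NP  lex  "today"
[4,6] (S\NP)/S  >  k=5
[6,7] S  lex  "from"
[4,7] S\NP  >  k=6
[0,7] S  <  k=4

[0,7] S   <
  [0,4] NP   >
    [0,3] NP/(NP/N)   >
      [0,1] "chased" : (NP/(NP/N))/PP
      [1,3] PP   <
        [1,2] "near" : NP
        [2,3] "on" : PP\NP
    [3,4] "song" : NP/N
  [4,7] S\NP   >
    [4,6] (S\NP)/S   >
      [4,5] "heard" : ((S\NP)/S)/NP
      [5,6] "today" : NP
    [6,7] "from" : S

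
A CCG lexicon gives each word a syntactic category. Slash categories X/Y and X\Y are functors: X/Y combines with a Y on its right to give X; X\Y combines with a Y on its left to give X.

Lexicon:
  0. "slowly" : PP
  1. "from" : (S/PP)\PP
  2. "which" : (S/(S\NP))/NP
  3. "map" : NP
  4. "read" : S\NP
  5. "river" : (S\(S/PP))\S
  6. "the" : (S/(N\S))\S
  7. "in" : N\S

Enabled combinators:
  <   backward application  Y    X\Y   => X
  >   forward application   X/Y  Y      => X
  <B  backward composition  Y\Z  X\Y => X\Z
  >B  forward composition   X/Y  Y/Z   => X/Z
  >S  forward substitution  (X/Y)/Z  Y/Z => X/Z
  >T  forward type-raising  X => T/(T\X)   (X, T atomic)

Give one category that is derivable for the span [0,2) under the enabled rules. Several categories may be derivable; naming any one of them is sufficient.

[0,8] S   >
  [0,7] S/(N\S)   <
    [0,6] S   <
      [0,2] S/PP   <
        [0,1] "slowly" : PP
        [1,2] "from" : (S/PP)\PP
      [2,6] S\(S/PP)   <
        [2,5] S   >
          [2,4] S/(S\NP)   >
            [2,3] "which" : (S/(S\NP))/NP
            [3,4] "map" : NP
          [4,5] "read" : S\NP
        [5,6] "river" : (S\(S/PP))\S
    [6,7] "the" : (S/(N\S))\S
  [7,8] "in" : N\S

S/PP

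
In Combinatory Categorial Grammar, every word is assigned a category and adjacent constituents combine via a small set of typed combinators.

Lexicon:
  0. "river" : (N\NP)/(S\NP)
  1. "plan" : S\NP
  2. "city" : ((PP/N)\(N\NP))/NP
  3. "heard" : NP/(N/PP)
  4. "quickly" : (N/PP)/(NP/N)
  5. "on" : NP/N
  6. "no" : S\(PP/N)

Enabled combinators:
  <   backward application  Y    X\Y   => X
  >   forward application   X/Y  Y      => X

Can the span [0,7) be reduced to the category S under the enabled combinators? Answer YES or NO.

[0,7] S   <
  [0,6] PP/N   <
    [0,2] N\NP   >
      [0,1] "river" : (N\NP)/(S\NP)
      [1,2] "plan" : S\NP
    [2,6] (PP/N)\(N\NP)   >
      [2,3] "city" : ((PP/N)\(N\NP))/NP
      [3,6] NP   >
        [3,4] "heard" : NP/(N/PP)
        [4,6] N/PP   >
          [4,5] "quickly" : (N/PP)/(NP/N)
          [5,6] "on" : NP/N
  [6,7] "no" : S\(PP/N)

YES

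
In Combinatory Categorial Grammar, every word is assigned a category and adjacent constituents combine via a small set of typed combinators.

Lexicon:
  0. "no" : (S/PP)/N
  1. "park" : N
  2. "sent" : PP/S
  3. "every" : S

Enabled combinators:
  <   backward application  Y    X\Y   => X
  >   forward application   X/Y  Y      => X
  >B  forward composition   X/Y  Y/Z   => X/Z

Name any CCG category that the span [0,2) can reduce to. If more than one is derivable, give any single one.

[0,4] S   >
  [0,2] S/PP   >
    [0,1] "no" : (S/PP)/N
    [1,2] "park" : N
  [2,4] PP   >
    [2,3] "sent" : PP/S
    [3,4] "every" : S

S/PP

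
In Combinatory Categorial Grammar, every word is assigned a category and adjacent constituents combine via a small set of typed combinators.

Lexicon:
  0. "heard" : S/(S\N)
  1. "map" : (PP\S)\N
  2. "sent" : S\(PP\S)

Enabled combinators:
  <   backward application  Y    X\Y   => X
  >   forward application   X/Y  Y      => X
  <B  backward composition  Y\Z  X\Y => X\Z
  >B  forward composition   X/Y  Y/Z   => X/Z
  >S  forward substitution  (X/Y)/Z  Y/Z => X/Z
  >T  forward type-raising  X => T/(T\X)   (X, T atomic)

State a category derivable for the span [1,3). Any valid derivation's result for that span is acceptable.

[0,3] S   >
  [0,1] "heard" : S/(S\N)
  [1,3] S\N   <B
    [1,2] "map" : (PP\S)\N
    [2,3] "sent" : S\(PP\S)

S\N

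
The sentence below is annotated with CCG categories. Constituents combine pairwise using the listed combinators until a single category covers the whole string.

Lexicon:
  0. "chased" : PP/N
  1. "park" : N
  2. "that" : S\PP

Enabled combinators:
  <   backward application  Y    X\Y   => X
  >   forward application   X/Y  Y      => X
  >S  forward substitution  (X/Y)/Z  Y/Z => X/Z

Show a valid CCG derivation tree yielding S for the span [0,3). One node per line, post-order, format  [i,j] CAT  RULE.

[0,3] S   <
  [0,2] PP   >
    [0,1] "chased" : PP/N
    [1,2] "park" : N
  [2,3] "that" : S\PP

[0,1] PP/N  lex  "chased"
[1,2] N  lex  "park"
[0,2] PP  >  k=1
[2,3] S\PP  lex  "that"
[0,3] S  <  k=2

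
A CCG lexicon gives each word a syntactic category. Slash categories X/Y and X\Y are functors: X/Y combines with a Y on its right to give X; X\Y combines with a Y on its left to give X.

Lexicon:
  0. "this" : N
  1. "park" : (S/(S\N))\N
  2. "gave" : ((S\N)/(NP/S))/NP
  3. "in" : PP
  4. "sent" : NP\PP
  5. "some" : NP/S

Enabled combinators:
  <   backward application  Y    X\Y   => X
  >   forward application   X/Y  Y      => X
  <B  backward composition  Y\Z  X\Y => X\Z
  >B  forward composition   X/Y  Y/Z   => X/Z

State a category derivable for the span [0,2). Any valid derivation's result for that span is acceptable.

S/(S\N)

[0,6] S   >
  [0,2] S/(S\N)   <
    [0,1] "this" : N
    [1,2] "park" : (S/(S\N))\N
  [2,6] S\N   >
    [2,5] (S\N)/(NP/S)   >
      [2,3] "gave" : ((S\N)/(NP/S))/NP
      [3,5] NP   <
        [3,4] "in" : PP
        [4,5] "sent" : NP\PP
    [5,6] "some" : NP/S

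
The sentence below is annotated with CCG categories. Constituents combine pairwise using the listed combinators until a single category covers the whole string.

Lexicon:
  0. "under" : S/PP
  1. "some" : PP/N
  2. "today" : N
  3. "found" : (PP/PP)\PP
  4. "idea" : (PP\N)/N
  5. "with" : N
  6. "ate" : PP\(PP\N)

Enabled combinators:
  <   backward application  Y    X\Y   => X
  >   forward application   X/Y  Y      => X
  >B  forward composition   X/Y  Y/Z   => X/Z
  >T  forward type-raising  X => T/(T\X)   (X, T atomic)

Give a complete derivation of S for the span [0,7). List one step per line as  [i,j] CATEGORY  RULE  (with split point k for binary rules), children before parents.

[0,1] S/PP  lex  "under"
[1,2] PP/N  lex  "some"
[2,3] N  lex  "today"
[1,3] PP  >  k=2
[3,4] (PP/PP)\PP  lex  "found"
[1,4] PP/PP  <  k=3
[0,4] S/PP  >B  k=1
[4,5] (PP\N)/N  lex  "idea"
[5,6] N  lex  "with"
[4,6] PP\N  >  k=5
[6,7] PP\(PP\N)  lex  "ate"
[4,7] PP  <  k=6
[0,7] S  >  k=4

[0,7] S   >
  [0,4] S/PP   >B
    [0,1] "under" : S/PP
    [1,4] PP/PP   <
      [1,3] PP   >
        [1,2] "some" : PP/N
        [2,3] "today" : N
      [3,4] "found" : (PP/PP)\PP
  [4,7] PP   <
    [4,6] PP\N   >
      [4,5] "idea" : (PP\N)/N
      [5,6] "with" : N
    [6,7] "ate" : PP\(PP\N)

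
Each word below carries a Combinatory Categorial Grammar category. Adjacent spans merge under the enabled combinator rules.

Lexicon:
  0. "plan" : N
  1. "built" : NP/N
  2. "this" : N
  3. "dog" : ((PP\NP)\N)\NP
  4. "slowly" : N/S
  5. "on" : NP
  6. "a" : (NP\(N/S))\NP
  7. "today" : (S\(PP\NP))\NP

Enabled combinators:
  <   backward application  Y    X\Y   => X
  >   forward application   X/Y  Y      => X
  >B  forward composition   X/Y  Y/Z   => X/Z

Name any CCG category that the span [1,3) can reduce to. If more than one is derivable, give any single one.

NP

[0,8] S   <
  [0,4] PP\NP   <
    [0,1] "plan" : N
    [1,4] (PP\NP)\N   <
      [1,3] NP   >
        [1,2] "built" : NP/N
        [2,3] "this" : N
      [3,4] "dog" : ((PP\NP)\N)\NP
  [4,8] S\(PP\NP)   <
    [4,7] NP   <
      [4,5] "slowly" : N/S
      [5,7] NP\(N/S)   <
        [5,6] "on" : NP
        [6,7] "a" : (NP\(N/S))\NP
    [7,8] "today" : (S\(PP\NP))\NP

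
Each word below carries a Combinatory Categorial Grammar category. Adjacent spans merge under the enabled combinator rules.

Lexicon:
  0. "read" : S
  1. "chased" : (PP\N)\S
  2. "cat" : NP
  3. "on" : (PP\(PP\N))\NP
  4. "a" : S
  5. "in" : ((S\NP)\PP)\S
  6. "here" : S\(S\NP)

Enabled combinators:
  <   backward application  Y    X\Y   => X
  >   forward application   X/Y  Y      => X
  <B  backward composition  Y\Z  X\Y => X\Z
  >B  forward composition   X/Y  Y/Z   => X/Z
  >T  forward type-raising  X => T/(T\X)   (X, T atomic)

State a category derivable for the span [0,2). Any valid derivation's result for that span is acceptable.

[0,7] S   <
  [0,6] S\NP   <
    [0,4] PP   <
      [0,2] PP\N   <
        [0,1] "read" : S
        [1,2] "chased" : (PP\N)\S
      [2,4] PP\(PP\N)   <
        [2,3] "cat" : NP
        [3,4] "on" : (PP\(PP\N))\NP
    [4,6] (S\NP)\PP   <
      [4,5] "a" : S
      [5,6] "in" : ((S\NP)\PP)\S
  [6,7] "here" : S\(S\NP)

PP\N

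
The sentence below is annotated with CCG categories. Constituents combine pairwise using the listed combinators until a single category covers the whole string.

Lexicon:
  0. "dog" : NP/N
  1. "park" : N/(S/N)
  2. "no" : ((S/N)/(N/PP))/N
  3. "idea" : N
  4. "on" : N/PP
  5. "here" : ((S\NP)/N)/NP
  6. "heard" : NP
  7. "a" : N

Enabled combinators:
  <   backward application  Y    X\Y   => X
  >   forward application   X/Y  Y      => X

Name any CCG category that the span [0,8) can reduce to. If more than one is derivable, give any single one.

S

[0,8] S   <
  [0,5] NP   >
    [0,1] "dog" : NP/N
    [1,5] N   >
      [1,2] "park" : N/(S/N)
      [2,5] S/N   >
        [2,4] (S/N)/(N/PP)   >
          [2,3] "no" : ((S/N)/(N/PP))/N
          [3,4] "idea" : N
        [4,5] "on" : N/PP
  [5,8] S\NP   >
    [5,7] (S\NP)/N   >
      [5,6] "here" : ((S\NP)/N)/NP
      [6,7] "heard" : NP
    [7,8] "a" : N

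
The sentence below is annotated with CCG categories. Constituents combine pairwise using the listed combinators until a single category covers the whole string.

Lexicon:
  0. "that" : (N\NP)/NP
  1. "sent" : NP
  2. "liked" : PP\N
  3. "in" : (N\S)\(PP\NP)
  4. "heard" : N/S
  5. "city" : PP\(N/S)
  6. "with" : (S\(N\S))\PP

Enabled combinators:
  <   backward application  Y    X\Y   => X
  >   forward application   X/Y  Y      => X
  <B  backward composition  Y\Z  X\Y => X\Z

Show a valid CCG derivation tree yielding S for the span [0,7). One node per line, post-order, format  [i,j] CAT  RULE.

[0,7] S   <
  [0,4] N\S   <
    [0,3] PP\NP   <B
      [0,2] N\NP   >
        [0,1] "that" : (N\NP)/NP
        [1,2] "sent" : NP
      [2,3] "liked" : PP\N
    [3,4] "in" : (N\S)\(PP\NP)
  [4,7] S\(N\S)   <
    [4,6] PP   <
      [4,5] "heard" : N/S
      [5,6] "city" : PP\(N/S)
    [6,7] "with" : (S\(N\S))\PP

[0,1] (N\NP)/NP  lex  "that"
[1,2] NP  lex  "sent"
[0,2] N\NP  >  k=1
[2,3] PP\N  lex  "liked"
[0,3] PP\NP  <B  k=2
[3,4] (N\S)\(PP\NP)  lex  "in"
[0,4] N\S  <  k=3
[4,5] N/S  lex  "heard"
[5,6] PP\(N/S)  lex  "city"
[4,6] PP  <  k=5
[6,7] (S\(N\S))\PP  lex  "with"
[4,7] S\(N\S)  <  k=6
[0,7] S  <  k=4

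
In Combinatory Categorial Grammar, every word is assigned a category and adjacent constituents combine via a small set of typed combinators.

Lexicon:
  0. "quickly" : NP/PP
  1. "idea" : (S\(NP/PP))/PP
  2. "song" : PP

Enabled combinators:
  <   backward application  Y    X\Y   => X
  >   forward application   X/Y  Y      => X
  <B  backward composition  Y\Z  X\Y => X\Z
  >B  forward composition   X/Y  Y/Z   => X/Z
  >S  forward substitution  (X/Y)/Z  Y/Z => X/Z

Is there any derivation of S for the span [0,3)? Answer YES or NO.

[0,3] S   <
  [0,1] "quickly" : NP/PP
  [1,3] S\(NP/PP)   >
    [1,2] "idea" : (S\(NP/PP))/PP
    [2,3] "song" : PP

YES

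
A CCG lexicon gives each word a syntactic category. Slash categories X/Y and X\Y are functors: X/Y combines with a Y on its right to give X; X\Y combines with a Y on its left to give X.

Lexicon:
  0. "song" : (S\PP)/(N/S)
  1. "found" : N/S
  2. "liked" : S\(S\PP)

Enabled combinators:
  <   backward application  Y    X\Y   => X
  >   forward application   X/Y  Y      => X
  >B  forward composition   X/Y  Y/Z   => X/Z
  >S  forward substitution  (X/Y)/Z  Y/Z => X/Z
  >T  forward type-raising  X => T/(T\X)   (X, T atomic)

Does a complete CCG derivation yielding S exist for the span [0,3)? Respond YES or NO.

YES

[0,3] S   <
  [0,2] S\PP   >
    [0,1] "song" : (S\PP)/(N/S)
    [1,2] "found" : N/S
  [2,3] "liked" : S\(S\PP)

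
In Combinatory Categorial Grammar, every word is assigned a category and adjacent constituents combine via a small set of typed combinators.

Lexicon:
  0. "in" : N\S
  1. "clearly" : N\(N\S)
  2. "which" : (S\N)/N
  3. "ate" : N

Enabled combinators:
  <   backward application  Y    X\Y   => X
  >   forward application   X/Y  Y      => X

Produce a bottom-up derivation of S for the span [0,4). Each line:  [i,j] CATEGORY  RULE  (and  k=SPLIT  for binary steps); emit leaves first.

[0,4] S   <
  [0,2] N   <
    [0,1] "in" : N\S
    [1,2] "clearly" : N\(N\S)
  [2,4] S\N   >
    [2,3] "which" : (S\N)/N
    [3,4] "ate" : N

[0,1] N\S  lex  "in"
[1,2] N\(N\S)  lex  "clearly"
[0,2] N  <  k=1
[2,3] (S\N)/N  lex  "which"
[3,4] N  lex  "ate"
[2,4] S\N  >  k=3
[0,4] S  <  k=2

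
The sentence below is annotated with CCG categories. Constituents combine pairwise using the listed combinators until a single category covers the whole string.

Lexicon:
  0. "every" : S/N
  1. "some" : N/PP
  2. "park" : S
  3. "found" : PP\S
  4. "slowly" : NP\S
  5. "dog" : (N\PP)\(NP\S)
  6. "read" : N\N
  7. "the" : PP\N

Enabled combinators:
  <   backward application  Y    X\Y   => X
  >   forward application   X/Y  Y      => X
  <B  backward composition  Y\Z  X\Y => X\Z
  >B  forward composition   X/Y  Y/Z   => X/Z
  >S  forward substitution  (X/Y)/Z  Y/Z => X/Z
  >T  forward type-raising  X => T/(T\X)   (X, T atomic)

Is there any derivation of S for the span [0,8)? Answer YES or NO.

[0,8] S   >
  [0,1] "every" : S/N
  [1,8] N   >
    [1,2] "some" : N/PP
    [2,8] PP   <
      [2,6] N   <
        [2,4] PP   >
          [2,3] PP/(PP\S)   >T
            [2,3] "park" : S
          [3,4] "found" : PP\S
        [4,6] N\PP   <
          [4,5] "slowly" : NP\S
          [5,6] "dog" : (N\PP)\(NP\S)
      [6,8] PP\N   <B
        [6,7] "read" : N\N
        [7,8] "the" : PP\N

YES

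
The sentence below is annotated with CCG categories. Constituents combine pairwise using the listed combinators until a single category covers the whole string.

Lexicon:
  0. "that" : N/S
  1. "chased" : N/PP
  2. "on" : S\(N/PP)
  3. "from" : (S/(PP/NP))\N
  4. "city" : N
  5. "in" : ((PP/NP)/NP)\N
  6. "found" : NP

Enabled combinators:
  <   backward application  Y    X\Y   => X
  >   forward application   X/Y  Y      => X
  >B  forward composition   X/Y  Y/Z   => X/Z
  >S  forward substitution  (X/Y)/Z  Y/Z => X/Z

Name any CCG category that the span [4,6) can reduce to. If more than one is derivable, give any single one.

(PP/NP)/NP

[0,7] S   >
  [0,4] S/(PP/NP)   <
    [0,3] N   >
      [0,1] "that" : N/S
      [1,3] S   <
        [1,2] "chased" : N/PP
        [2,3] "on" : S\(N/PP)
    [3,4] "from" : (S/(PP/NP))\N
  [4,7] PP/NP   >
    [4,6] (PP/NP)/NP   <
      [4,5] "city" : N
      [5,6] "in" : ((PP/NP)/NP)\N
    [6,7] "found" : NP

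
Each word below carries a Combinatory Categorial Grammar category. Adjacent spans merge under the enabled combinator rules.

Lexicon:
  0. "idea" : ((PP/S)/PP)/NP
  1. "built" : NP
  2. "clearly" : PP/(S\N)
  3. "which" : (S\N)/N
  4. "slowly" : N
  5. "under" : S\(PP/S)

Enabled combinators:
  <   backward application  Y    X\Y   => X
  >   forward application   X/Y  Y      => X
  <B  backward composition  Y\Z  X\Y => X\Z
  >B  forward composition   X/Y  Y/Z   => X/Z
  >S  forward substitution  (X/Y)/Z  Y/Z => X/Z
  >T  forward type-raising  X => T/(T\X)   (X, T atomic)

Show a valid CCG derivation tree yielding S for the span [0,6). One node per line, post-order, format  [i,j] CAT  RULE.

[0,1] ((PP/S)/PP)/NP  lex  "idea"
[1,2] NP  lex  "built"
[0,2] (PP/S)/PP  >  k=1
[2,3] PP/(S\N)  lex  "clearly"
[3,4] (S\N)/N  lex  "which"
[4,5] N  lex  "slowly"
[3,5] S\N  >  k=4
[2,5] PP  >  k=3
[0,5] PP/S  >  k=2
[5,6] S\(PP/S)  lex  "under"
[0,6] S  <  k=5

[0,6] S   <
  [0,5] PP/S   >
    [0,2] (PP/S)/PP   >
      [0,1] "idea" : ((PP/S)/PP)/NP
      [1,2] "built" : NP
    [2,5] PP   >
      [2,3] "clearly" : PP/(S\N)
      [3,5] S\N   >
        [3,4] "which" : (S\N)/N
        [4,5] "slowly" : N
  [5,6] "under" : S\(PP/S)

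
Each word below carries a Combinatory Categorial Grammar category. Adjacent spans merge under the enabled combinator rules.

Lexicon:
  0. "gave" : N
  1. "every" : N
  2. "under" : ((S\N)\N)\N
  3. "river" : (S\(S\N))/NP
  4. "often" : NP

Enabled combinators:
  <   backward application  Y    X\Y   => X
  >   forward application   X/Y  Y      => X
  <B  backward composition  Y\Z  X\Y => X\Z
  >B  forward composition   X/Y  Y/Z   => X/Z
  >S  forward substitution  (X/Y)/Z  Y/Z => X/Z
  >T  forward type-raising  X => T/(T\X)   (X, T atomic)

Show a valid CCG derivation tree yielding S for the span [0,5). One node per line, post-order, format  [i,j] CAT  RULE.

[0,5] S   <
  [0,3] S\N   <
    [0,1] "gave" : N
    [1,3] (S\N)\N   <
      [1,2] "every" : N
      [2,3] "under" : ((S\N)\N)\N
  [3,5] S\(S\N)   >
    [3,4] "river" : (S\(S\N))/NP
    [4,5] "often" : NP

[0,1] N  lex  "gave"
[1,2] N  lex  "every"
[2,3] ((S\N)\N)\N  lex  "under"
[1,3] (S\N)\N  <  k=2
[0,3] S\N  <  k=1
[3,4] (S\(S\N))/NP  lex  "river"
[4,5] NP  lex  "often"
[3,5] S\(S\N)  >  k=4
[0,5] S  <  k=3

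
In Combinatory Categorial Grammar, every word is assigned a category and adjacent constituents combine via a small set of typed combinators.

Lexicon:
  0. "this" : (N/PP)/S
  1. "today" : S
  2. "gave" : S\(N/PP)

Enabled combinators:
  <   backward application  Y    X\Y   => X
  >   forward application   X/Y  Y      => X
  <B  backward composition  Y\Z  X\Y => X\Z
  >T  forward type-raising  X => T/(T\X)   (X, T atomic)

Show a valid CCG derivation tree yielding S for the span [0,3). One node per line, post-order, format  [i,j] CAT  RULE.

[0,3] S   <
  [0,2] N/PP   >
    [0,1] "this" : (N/PP)/S
    [1,2] "today" : S
  [2,3] "gave" : S\(N/PP)

[0,1] (N/PP)/S  lex  "this"
[1,2] S  lex  "today"
[0,2] N/PP  >  k=1
[2,3] S\(N/PP)  lex  "gave"
[0,3] S  <  k=2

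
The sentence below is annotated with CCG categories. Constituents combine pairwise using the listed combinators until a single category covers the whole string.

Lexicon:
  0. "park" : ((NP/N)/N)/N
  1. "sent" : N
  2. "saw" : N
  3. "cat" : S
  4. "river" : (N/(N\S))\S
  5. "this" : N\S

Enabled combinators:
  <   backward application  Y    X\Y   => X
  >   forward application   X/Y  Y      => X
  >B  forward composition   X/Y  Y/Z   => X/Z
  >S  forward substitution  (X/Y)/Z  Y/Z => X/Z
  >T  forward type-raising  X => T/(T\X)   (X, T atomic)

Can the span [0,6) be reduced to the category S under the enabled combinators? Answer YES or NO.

NO

((NP/N)/N)/N N N S (N/(N\S))\S N\S
CKY chart[0,6] = {N/(N\NP), NP, NP/(NP\NP), NP/(N\N), PP/(PP\NP), S/(S\NP)}; S ∉ chart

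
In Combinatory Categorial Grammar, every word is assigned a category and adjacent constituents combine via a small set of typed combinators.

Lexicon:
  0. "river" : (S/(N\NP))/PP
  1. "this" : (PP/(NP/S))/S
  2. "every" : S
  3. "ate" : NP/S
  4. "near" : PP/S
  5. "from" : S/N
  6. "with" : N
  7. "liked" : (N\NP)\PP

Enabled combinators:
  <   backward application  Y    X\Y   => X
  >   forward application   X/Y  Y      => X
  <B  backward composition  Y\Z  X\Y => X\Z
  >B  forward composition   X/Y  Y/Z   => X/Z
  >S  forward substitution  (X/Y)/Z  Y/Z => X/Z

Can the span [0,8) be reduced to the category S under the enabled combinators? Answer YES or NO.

[0,8] S   >
  [0,4] S/(N\NP)   >
    [0,1] "river" : (S/(N\NP))/PP
    [1,4] PP   >
      [1,3] PP/(NP/S)   >
        [1,2] "this" : (PP/(NP/S))/S
        [2,3] "every" : S
      [3,4] "ate" : NP/S
  [4,8] N\NP   <
    [4,7] PP   >
      [4,5] "near" : PP/S
      [5,7] S   >
        [5,6] "from" : S/N
        [6,7] "with" : N
    [7,8] "liked" : (N\NP)\PP

YES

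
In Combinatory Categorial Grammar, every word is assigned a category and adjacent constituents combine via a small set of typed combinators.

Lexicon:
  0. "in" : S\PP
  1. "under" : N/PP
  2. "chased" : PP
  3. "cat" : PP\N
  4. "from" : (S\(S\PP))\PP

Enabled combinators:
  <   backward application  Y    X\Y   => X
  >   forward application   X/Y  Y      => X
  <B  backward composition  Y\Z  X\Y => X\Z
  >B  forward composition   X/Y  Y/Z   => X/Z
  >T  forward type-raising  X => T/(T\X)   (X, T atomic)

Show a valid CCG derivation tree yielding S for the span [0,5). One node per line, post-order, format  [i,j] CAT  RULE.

[0,1] S\PP  lex  "in"
[1,2] N/PP  lex  "under"
[2,3] PP  lex  "chased"
[1,3] N  >  k=2
[3,4] PP\N  lex  "cat"
[1,4] PP  <  k=3
[4,5] (S\(S\PP))\PP  lex  "from"
[1,5] S\(S\PP)  <  k=4
[0,5] S  <  k=1

[0,5] S   <
  [0,1] "in" : S\PP
  [1,5] S\(S\PP)   <
    [1,4] PP   <
      [1,3] N   >
        [1,2] "under" : N/PP
        [2,3] "chased" : PP
      [3,4] "cat" : PP\N
    [4,5] "from" : (S\(S\PP))\PP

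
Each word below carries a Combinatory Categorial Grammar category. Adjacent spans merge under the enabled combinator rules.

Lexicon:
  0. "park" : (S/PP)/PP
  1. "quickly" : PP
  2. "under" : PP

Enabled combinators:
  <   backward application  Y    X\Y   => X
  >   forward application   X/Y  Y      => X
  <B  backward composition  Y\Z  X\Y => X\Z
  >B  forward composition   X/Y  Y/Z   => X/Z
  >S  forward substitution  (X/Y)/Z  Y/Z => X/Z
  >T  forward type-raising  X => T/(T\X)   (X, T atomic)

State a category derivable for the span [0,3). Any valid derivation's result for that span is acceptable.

S

[0,3] S   >
  [0,2] S/PP   >
    [0,1] "park" : (S/PP)/PP
    [1,2] "quickly" : PP
  [2,3] "under" : PP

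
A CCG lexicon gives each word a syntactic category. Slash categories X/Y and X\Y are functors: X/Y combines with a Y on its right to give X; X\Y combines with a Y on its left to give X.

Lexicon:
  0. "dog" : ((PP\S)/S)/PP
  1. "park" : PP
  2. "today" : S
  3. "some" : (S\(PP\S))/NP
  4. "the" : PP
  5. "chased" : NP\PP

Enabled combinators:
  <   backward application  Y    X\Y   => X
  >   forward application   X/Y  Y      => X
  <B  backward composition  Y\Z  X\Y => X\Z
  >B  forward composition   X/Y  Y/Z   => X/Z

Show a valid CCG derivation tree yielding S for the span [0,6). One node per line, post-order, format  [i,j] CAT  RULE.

[0,6] S   <
  [0,3] PP\S   >
    [0,2] (PP\S)/S   >
      [0,1] "dog" : ((PP\S)/S)/PP
      [1,2] "park" : PP
    [2,3] "today" : S
  [3,6] S\(PP\S)   >
    [3,4] "some" : (S\(PP\S))/NP
    [4,6] NP   <
      [4,5] "the" : PP
      [5,6] "chased" : NP\PP

[0,1] ((PP\S)/S)/PP  lex  "dog"
[1,2] PP  lex  "park"
[0,2] (PP\S)/S  >  k=1
[2,3] S  lex  "today"
[0,3] PP\S  >  k=2
[3,4] (S\(PP\S))/NP  lex  "some"
[4,5] PP  lex  "the"
[5,6] NP\PP  lex  "chased"
[4,6] NP  <  k=5
[3,6] S\(PP\S)  >  k=4
[0,6] S  <  k=3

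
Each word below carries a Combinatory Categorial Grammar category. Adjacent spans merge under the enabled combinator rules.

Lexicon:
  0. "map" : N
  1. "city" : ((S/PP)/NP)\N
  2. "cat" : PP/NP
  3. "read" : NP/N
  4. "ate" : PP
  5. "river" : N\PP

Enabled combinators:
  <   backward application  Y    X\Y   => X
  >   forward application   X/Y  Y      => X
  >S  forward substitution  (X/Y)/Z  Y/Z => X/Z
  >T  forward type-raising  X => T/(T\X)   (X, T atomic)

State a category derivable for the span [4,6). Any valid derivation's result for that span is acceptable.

N

[0,6] S   >
  [0,3] S/NP   >S
    [0,2] (S/PP)/NP   <
      [0,1] "map" : N
      [1,2] "city" : ((S/PP)/NP)\N
    [2,3] "cat" : PP/NP
  [3,6] NP   >
    [3,4] "read" : NP/N
    [4,6] N   <
      [4,5] "ate" : PP
      [5,6] "river" : N\PP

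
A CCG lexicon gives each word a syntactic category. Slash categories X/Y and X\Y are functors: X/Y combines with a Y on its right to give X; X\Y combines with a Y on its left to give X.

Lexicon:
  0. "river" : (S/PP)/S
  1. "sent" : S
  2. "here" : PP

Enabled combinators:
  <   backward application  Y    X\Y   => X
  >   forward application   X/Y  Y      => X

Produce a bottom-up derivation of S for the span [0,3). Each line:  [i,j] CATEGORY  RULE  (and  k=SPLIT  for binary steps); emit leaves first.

[0,1] (S/PP)/S  lex  "river"
[1,2] S  lex  "sent"
[0,2] S/PP  >  k=1
[2,3] PP  lex  "here"
[0,3] S  >  k=2

[0,3] S   >
  [0,2] S/PP   >
    [0,1] "river" : (S/PP)/S
    [1,2] "sent" : S
  [2,3] "here" : PP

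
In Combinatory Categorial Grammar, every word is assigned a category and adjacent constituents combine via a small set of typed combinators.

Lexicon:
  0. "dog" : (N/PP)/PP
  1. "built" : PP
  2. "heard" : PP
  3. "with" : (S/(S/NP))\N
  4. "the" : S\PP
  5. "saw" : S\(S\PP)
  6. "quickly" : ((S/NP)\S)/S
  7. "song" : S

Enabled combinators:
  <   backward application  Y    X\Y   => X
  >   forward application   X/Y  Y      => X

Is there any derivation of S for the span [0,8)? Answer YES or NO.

YES

[0,8] S   >
  [0,4] S/(S/NP)   <
    [0,3] N   >
      [0,2] N/PP   >
        [0,1] "dog" : (N/PP)/PP
        [1,2] "built" : PP
      [2,3] "heard" : PP
    [3,4] "with" : (S/(S/NP))\N
  [4,8] S/NP   <
    [4,6] S   <
      [4,5] "the" : S\PP
      [5,6] "saw" : S\(S\PP)
    [6,8] (S/NP)\S   >
      [6,7] "quickly" : ((S/NP)\S)/S
      [7,8] "song" : S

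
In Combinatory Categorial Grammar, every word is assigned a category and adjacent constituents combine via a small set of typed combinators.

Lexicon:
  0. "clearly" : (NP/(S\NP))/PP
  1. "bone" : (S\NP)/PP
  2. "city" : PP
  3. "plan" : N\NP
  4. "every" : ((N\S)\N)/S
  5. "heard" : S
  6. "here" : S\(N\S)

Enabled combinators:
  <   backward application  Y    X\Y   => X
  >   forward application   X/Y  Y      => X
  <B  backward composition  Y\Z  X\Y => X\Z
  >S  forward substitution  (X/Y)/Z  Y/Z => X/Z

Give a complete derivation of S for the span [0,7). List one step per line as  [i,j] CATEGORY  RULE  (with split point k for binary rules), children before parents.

[0,1] (NP/(S\NP))/PP  lex  "clearly"
[1,2] (S\NP)/PP  lex  "bone"
[0,2] NP/PP  >S  k=1
[2,3] PP  lex  "city"
[0,3] NP  >  k=2
[3,4] N\NP  lex  "plan"
[4,5] ((N\S)\N)/S  lex  "every"
[5,6] S  lex  "heard"
[4,6] (N\S)\N  >  k=5
[6,7] S\(N\S)  lex  "here"
[4,7] S\N  <B  k=6
[3,7] S\NP  <B  k=4
[0,7] S  <  k=3

[0,7] S   <
  [0,3] NP   >
    [0,2] NP/PP   >S
      [0,1] "clearly" : (NP/(S\NP))/PP
      [1,2] "bone" : (S\NP)/PP
    [2,3] "city" : PP
  [3,7] S\NP   <B
    [3,4] "plan" : N\NP
    [4,7] S\N   <B
      [4,6] (N\S)\N   >
        [4,5] "every" : ((N\S)\N)/S
        [5,6] "heard" : S
      [6,7] "here" : S\(N\S)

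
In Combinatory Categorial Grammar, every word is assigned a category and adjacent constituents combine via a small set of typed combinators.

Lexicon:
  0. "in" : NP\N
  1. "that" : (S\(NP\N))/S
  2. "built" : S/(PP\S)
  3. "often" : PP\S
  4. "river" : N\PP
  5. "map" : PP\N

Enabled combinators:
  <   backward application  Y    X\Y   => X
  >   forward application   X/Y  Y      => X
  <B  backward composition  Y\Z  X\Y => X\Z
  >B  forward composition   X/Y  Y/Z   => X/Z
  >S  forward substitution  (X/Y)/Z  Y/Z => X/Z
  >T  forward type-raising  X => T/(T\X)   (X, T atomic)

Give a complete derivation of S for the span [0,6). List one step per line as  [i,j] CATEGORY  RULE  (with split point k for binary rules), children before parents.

[0,1] NP\N  lex  "in"
[1,2] (S\(NP\N))/S  lex  "that"
[2,3] S/(PP\S)  lex  "built"
[3,4] PP\S  lex  "often"
[4,5] N\PP  lex  "river"
[5,6] PP\N  lex  "map"
[4,6] PP\PP  <B  k=5
[3,6] PP\S  <B  k=4
[2,6] S  >  k=3
[1,6] S\(NP\N)  >  k=2
[0,6] S  <  k=1

[0,6] S   <
  [0,1] "in" : NP\N
  [1,6] S\(NP\N)   >
    [1,2] "that" : (S\(NP\N))/S
    [2,6] S   >
      [2,3] "built" : S/(PP\S)
      [3,6] PP\S   <B
        [3,4] "often" : PP\S
        [4,6] PP\PP   <B
          [4,5] "river" : N\PP
          [5,6] "map" : PP\N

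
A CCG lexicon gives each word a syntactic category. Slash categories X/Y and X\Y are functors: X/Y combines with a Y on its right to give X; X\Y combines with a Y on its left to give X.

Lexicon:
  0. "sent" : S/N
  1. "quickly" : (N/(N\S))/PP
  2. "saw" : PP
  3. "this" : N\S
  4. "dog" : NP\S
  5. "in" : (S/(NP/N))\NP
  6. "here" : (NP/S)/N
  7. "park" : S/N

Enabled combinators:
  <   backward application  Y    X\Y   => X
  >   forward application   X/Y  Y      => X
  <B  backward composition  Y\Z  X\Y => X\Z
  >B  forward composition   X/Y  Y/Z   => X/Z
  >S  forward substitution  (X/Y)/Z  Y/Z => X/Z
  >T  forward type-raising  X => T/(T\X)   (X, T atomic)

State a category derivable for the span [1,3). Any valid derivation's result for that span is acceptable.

[0,8] S   >
  [0,6] S/(NP/N)   <
    [0,5] NP   <
      [0,4] S   >
        [0,1] "sent" : S/N
        [1,4] N   >
          [1,3] N/(N\S)   >
            [1,2] "quickly" : (N/(N\S))/PP
            [2,3] "saw" : PP
          [3,4] "this" : N\S
      [4,5] "dog" : NP\S
    [5,6] "in" : (S/(NP/N))\NP
  [6,8] NP/N   >S
    [6,7] "here" : (NP/S)/N
    [7,8] "park" : S/N

N/(N\S)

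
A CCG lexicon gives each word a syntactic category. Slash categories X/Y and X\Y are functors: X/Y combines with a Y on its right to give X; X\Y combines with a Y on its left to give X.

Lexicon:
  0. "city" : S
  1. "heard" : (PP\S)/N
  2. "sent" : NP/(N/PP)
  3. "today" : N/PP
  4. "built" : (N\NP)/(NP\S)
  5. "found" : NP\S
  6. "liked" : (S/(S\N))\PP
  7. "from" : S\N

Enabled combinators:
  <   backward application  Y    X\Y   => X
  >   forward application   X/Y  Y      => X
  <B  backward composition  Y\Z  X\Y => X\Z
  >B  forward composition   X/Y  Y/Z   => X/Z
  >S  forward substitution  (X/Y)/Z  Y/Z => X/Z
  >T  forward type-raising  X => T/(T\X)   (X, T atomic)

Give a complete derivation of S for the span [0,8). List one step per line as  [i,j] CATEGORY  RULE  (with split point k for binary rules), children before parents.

[0,1] S  lex  "city"
[0,1] PP/(PP\S)  >T
[1,2] (PP\S)/N  lex  "heard"
[2,3] NP/(N/PP)  lex  "sent"
[3,4] N/PP  lex  "today"
[2,4] NP  >  k=3
[4,5] (N\NP)/(NP\S)  lex  "built"
[5,6] NP\S  lex  "found"
[4,6] N\NP  >  k=5
[2,6] N  <  k=4
[1,6] PP\S  >  k=2
[0,6] PP  >  k=1
[6,7] (S/(S\N))\PP  lex  "liked"
[0,7] S/(S\N)  <  k=6
[7,8] S\N  lex  "from"
[0,8] S  >  k=7

[0,8] S   >
  [0,7] S/(S\N)   <
    [0,6] PP   >
      [0,1] PP/(PP\S)   >T
        [0,1] "city" : S
      [1,6] PP\S   >
        [1,2] "heard" : (PP\S)/N
        [2,6] N   <
          [2,4] NP   >
            [2,3] "sent" : NP/(N/PP)
            [3,4] "today" : N/PP
          [4,6] N\NP   >
            [4,5] "built" : (N\NP)/(NP\S)
            [5,6] "found" : NP\S
    [6,7] "liked" : (S/(S\N))\PP
  [7,8] "from" : S\N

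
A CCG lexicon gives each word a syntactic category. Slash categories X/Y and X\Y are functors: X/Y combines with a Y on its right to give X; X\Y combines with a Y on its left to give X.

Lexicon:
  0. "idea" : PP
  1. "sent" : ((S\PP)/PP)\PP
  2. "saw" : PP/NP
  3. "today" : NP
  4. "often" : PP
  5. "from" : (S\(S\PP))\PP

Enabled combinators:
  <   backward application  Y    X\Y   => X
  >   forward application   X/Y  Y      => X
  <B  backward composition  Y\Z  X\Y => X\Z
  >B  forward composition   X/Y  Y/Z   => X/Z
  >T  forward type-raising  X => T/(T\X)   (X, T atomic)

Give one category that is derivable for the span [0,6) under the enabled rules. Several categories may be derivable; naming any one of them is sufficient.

S

[0,6] S   <
  [0,4] S\PP   >
    [0,2] (S\PP)/PP   <
      [0,1] "idea" : PP
      [1,2] "sent" : ((S\PP)/PP)\PP
    [2,4] PP   >
      [2,3] "saw" : PP/NP
      [3,4] "today" : NP
  [4,6] S\(S\PP)   <
    [4,5] "often" : PP
    [5,6] "from" : (S\(S\PP))\PP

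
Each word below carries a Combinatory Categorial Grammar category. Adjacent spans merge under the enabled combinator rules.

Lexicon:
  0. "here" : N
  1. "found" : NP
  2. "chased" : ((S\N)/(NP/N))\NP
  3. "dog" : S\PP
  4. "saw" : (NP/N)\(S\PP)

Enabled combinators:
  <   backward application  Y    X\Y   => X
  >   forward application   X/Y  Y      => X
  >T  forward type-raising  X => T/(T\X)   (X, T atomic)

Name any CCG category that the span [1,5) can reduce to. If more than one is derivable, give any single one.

S\N

[0,5] S   >
  [0,1] S/(S\N)   >T
    [0,1] "here" : N
  [1,5] S\N   >
    [1,3] (S\N)/(NP/N)   <
      [1,2] "found" : NP
      [2,3] "chased" : ((S\N)/(NP/N))\NP
    [3,5] NP/N   <
      [3,4] "dog" : S\PP
      [4,5] "saw" : (NP/N)\(S\PP)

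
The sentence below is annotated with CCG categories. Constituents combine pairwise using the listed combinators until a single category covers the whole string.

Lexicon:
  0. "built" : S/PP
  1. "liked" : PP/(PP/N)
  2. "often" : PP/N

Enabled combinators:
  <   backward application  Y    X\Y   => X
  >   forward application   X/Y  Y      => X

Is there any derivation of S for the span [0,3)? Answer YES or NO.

YES

[0,3] S   >
  [0,1] "built" : S/PP
  [1,3] PP   >
    [1,2] "liked" : PP/(PP/N)
    [2,3] "often" : PP/N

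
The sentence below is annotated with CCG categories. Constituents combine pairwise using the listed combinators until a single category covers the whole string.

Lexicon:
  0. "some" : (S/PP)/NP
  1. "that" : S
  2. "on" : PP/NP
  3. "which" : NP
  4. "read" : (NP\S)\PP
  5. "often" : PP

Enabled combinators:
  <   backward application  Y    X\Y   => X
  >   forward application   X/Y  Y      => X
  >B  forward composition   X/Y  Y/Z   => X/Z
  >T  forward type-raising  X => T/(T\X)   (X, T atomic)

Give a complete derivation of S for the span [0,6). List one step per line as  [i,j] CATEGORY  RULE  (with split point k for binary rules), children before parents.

[0,1] (S/PP)/NP  lex  "some"
[1,2] S  lex  "that"
[1,2] NP/(NP\S)  >T
[2,3] PP/NP  lex  "on"
[3,4] NP  lex  "which"
[2,4] PP  >  k=3
[4,5] (NP\S)\PP  lex  "read"
[2,5] NP\S  <  k=4
[1,5] NP  >  k=2
[0,5] S/PP  >  k=1
[5,6] PP  lex  "often"
[0,6] S  >  k=5

[0,6] S   >
  [0,5] S/PP   >
    [0,1] "some" : (S/PP)/NP
    [1,5] NP   >
      [1,2] NP/(NP\S)   >T
        [1,2] "that" : S
      [2,5] NP\S   <
        [2,4] PP   >
          [2,3] "on" : PP/NP
          [3,4] "which" : NP
        [4,5] "read" : (NP\S)\PP
  [5,6] "often" : PP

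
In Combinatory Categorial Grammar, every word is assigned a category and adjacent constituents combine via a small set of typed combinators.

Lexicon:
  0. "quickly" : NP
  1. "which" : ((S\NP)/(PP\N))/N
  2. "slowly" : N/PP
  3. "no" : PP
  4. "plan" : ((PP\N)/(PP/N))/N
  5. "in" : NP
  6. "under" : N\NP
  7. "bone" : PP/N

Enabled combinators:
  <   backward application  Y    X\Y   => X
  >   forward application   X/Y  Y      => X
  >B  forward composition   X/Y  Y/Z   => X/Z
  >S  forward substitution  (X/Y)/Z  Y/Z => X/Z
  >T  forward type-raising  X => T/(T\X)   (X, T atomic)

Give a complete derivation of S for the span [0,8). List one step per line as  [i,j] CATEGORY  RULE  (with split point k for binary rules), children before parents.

[0,1] NP  lex  "quickly"
[0,1] S/(S\NP)  >T
[1,2] ((S\NP)/(PP\N))/N  lex  "which"
[2,3] N/PP  lex  "slowly"
[3,4] PP  lex  "no"
[2,4] N  >  k=3
[1,4] (S\NP)/(PP\N)  >  k=2
[4,5] ((PP\N)/(PP/N))/N  lex  "plan"
[5,6] NP  lex  "in"
[5,6] N/(N\NP)  >T
[6,7] N\NP  lex  "under"
[5,7] N  >  k=6
[4,7] (PP\N)/(PP/N)  >  k=5
[7,8] PP/N  lex  "bone"
[4,8] PP\N  >  k=7
[1,8] S\NP  >  k=4
[0,8] S  >  k=1

[0,8] S   >
  [0,1] S/(S\NP)   >T
    [0,1] "quickly" : NP
  [1,8] S\NP   >
    [1,4] (S\NP)/(PP\N)   >
      [1,2] "which" : ((S\NP)/(PP\N))/N
      [2,4] N   >
        [2,3] "slowly" : N/PP
        [3,4] "no" : PP
    [4,8] PP\N   >
      [4,7] (PP\N)/(PP/N)   >
        [4,5] "plan" : ((PP\N)/(PP/N))/N
        [5,7] N   >
          [5,6] N/(N\NP)   >T
            [5,6] "in" : NP
          [6,7] "under" : N\NP
      [7,8] "bone" : PP/N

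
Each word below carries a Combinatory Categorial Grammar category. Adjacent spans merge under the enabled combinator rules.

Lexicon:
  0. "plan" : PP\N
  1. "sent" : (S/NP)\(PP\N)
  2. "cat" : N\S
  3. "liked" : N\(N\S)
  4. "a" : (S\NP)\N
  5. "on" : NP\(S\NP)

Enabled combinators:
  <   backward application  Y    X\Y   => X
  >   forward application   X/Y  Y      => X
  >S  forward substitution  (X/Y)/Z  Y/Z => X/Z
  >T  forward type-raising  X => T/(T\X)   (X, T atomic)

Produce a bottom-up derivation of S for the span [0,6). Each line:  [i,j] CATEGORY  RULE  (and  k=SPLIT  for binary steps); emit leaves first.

[0,6] S   >
  [0,2] S/NP   <
    [0,1] "plan" : PP\N
    [1,2] "sent" : (S/NP)\(PP\N)
  [2,6] NP   <
    [2,5] S\NP   <
      [2,4] N   <
        [2,3] "cat" : N\S
        [3,4] "liked" : N\(N\S)
      [4,5] "a" : (S\NP)\N
    [5,6] "on" : NP\(S\NP)

[0,1] PP\N  lex  "plan"
[1,2] (S/NP)\(PP\N)  lex  "sent"
[0,2] S/NP  <  k=1
[2,3] N\S  lex  "cat"
[3,4] N\(N\S)  lex  "liked"
[2,4] N  <  k=3
[4,5] (S\NP)\N  lex  "a"
[2,5] S\NP  <  k=4
[5,6] NP\(S\NP)  lex  "on"
[2,6] NP  <  k=5
[0,6] S  >  k=2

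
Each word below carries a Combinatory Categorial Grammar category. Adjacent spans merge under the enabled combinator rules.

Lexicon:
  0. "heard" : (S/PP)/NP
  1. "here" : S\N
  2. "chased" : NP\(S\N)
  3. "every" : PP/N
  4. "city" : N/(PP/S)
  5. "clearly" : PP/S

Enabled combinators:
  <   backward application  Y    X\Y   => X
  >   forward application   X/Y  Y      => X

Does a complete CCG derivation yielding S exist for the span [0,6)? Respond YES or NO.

[0,6] S   >
  [0,3] S/PP   >
    [0,1] "heard" : (S/PP)/NP
    [1,3] NP   <
      [1,2] "here" : S\N
      [2,3] "chased" : NP\(S\N)
  [3,6] PP   >
    [3,4] "every" : PP/N
    [4,6] N   >
      [4,5] "city" : N/(PP/S)
      [5,6] "clearly" : PP/S

YES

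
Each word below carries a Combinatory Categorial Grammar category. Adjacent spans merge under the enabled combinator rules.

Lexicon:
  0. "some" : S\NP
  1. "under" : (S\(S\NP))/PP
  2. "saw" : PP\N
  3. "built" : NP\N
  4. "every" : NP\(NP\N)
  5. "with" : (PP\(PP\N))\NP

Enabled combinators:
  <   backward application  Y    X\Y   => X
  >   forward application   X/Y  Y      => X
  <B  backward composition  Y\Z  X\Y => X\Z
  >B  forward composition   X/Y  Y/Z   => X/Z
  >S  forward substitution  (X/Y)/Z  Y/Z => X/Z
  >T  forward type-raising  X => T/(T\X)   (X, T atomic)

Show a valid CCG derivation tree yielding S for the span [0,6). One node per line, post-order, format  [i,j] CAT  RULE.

[0,1] S\NP  lex  "some"
[1,2] (S\(S\NP))/PP  lex  "under"
[2,3] PP\N  lex  "saw"
[3,4] NP\N  lex  "built"
[4,5] NP\(NP\N)  lex  "every"
[3,5] NP  <  k=4
[5,6] (PP\(PP\N))\NP  lex  "with"
[3,6] PP\(PP\N)  <  k=5
[2,6] PP  <  k=3
[1,6] S\(S\NP)  >  k=2
[0,6] S  <  k=1

[0,6] S   <
  [0,1] "some" : S\NP
  [1,6] S\(S\NP)   >
    [1,2] "under" : (S\(S\NP))/PP
    [2,6] PP   <
      [2,3] "saw" : PP\N
      [3,6] PP\(PP\N)   <
        [3,5] NP   <
          [3,4] "built" : NP\N
          [4,5] "every" : NP\(NP\N)
        [5,6] "with" : (PP\(PP\N))\NP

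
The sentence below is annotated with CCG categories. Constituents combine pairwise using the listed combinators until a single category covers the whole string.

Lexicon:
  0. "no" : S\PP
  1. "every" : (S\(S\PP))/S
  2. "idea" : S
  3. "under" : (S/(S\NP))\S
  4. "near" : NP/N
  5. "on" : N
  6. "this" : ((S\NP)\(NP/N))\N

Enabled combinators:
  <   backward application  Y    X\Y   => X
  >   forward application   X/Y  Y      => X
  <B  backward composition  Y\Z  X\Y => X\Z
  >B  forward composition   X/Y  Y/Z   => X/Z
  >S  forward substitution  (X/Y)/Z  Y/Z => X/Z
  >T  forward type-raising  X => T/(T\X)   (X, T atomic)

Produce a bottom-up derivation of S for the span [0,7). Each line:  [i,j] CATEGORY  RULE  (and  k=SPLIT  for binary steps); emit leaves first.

[0,1] S\PP  lex  "no"
[1,2] (S\(S\PP))/S  lex  "every"
[2,3] S  lex  "idea"
[1,3] S\(S\PP)  >  k=2
[0,3] S  <  k=1
[3,4] (S/(S\NP))\S  lex  "under"
[0,4] S/(S\NP)  <  k=3
[4,5] NP/N  lex  "near"
[5,6] N  lex  "on"
[6,7] ((S\NP)\(NP/N))\N  lex  "this"
[5,7] (S\NP)\(NP/N)  <  k=6
[4,7] S\NP  <  k=5
[0,7] S  >  k=4

[0,7] S   >
  [0,4] S/(S\NP)   <
    [0,3] S   <
      [0,1] "no" : S\PP
      [1,3] S\(S\PP)   >
        [1,2] "every" : (S\(S\PP))/S
        [2,3] "idea" : S
    [3,4] "under" : (S/(S\NP))\S
  [4,7] S\NP   <
    [4,5] "near" : NP/N
    [5,7] (S\NP)\(NP/N)   <
      [5,6] "on" : N
      [6,7] "this" : ((S\NP)\(NP/N))\N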